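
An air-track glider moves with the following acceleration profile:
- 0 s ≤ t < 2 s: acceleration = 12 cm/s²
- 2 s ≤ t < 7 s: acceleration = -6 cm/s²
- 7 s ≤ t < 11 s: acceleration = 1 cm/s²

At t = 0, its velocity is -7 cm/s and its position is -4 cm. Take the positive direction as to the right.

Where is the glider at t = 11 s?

On each constant-a segment, Δv = aΔt and Δx = v₀Δt + ½aΔt²; chain segment to segment.
0–2 s: v starts -7 cm/s; Δx = -7·2 + ½·12·2² = 10 cm; v ends 17 cm/s.
2–7 s: v starts 17 cm/s; Δx = 17·5 + ½·-6·5² = 10 cm; v ends -13 cm/s.
7–11 s: v starts -13 cm/s; Δx = -13·4 + ½·1·4² = -44 cm; v ends -9 cm/s.
x(11) = -4 + Σ Δx = -28 cm.

-28 cm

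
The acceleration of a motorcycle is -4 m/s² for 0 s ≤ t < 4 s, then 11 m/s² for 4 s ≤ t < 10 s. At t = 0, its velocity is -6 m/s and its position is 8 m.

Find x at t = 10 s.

On each constant-a segment, Δv = aΔt and Δx = v₀Δt + ½aΔt²; chain segment to segment.
0–4 s: v starts -6 m/s; Δx = -6·4 + ½·-4·4² = -56 m; v ends -22 m/s.
4–10 s: v starts -22 m/s; Δx = -22·6 + ½·11·6² = 66 m; v ends 44 m/s.
x(10) = 8 + Σ Δx = 18 m.

18 m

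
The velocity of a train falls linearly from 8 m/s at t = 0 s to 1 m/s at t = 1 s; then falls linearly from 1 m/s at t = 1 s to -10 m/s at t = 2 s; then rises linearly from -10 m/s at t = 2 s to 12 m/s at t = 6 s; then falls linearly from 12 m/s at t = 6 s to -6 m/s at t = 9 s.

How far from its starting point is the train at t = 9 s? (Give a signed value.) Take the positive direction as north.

13 m

Net displacement equals the area under the velocity-time graph (areas below the axis count negative).
0–1 s: ½(8 + 1)(1) = 4.5 m
1–2 s: ½(1 + -10)(1) = -4.5 m
2–6 s: ½(-10 + 12)(4) = 4 m
6–9 s: ½(12 + -6)(3) = 9 m
Net displacement = 13 m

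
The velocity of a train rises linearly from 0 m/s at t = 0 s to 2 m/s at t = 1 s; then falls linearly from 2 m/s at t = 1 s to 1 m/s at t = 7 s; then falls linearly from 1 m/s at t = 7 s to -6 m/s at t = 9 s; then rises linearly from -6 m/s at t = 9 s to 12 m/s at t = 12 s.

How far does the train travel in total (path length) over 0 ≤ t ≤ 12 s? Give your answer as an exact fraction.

Total distance travelled is ∫|v| dt — sum the magnitudes of each area piece.
0–1 s: |½(0 + 2)(1)| = 1 m
1–7 s: |½(2 + 1)(6)| = 9 m
7–9 s: v = 0 at t = 51/7 s; triangle areas 1/7 + 36/7 = 37/7 m
9–12 s: v = 0 at t = 10 s; triangle areas 3 + 12 = 15 m
Total distance = 212/7 m

212/7 m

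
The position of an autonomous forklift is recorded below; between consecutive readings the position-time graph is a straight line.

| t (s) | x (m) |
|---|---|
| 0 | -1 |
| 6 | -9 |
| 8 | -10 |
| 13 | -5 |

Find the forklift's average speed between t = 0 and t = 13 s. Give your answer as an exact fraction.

14/13 m/s

Average speed = (total path length)/(elapsed time); on a piecewise-linear x-t graph the path length is Σ|Δx|.
0–6 s: |Δx| = |-9 − -1| = 8 m
6–8 s: |Δx| = |-10 − -9| = 1 m
8–13 s: |Δx| = |-5 − -10| = 5 m
Total path = 14 m; average speed = 14/13 = 14/13 m/s.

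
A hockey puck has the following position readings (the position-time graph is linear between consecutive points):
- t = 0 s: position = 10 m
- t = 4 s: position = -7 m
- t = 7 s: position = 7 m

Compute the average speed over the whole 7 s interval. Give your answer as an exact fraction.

31/7 m/s

Average speed = (total path length)/(elapsed time); on a piecewise-linear x-t graph the path length is Σ|Δx|.
0–4 s: |Δx| = |-7 − 10| = 17 m
4–7 s: |Δx| = |7 − -7| = 14 m
Total path = 31 m; average speed = 31/7 = 31/7 m/s.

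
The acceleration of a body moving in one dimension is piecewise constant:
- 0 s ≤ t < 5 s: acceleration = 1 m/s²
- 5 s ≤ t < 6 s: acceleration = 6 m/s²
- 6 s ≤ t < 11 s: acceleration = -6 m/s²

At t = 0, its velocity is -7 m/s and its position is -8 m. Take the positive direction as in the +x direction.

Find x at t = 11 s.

On each constant-a segment, Δv = aΔt and Δx = v₀Δt + ½aΔt²; chain segment to segment.
0–5 s: v starts -7 m/s; Δx = -7·5 + ½·1·5² = -22.5 m; v ends -2 m/s.
5–6 s: v starts -2 m/s; Δx = -2·1 + ½·6·1² = 1 m; v ends 4 m/s.
6–11 s: v starts 4 m/s; Δx = 4·5 + ½·-6·5² = -55 m; v ends -26 m/s.
x(11) = -8 + Σ Δx = -84.5 m.

-84.5 m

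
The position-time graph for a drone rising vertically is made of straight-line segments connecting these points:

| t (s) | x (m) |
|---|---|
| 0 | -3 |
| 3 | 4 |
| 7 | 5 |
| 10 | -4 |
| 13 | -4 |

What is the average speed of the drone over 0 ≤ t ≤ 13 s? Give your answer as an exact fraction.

17/13 m/s

Average speed = (total path length)/(elapsed time); on a piecewise-linear x-t graph the path length is Σ|Δx|.
0–3 s: |Δx| = |4 − -3| = 7 m
3–7 s: |Δx| = |5 − 4| = 1 m
7–10 s: |Δx| = |-4 − 5| = 9 m
10–13 s: |Δx| = |-4 − -4| = 0 m
Total path = 17 m; average speed = 17/13 = 17/13 m/s.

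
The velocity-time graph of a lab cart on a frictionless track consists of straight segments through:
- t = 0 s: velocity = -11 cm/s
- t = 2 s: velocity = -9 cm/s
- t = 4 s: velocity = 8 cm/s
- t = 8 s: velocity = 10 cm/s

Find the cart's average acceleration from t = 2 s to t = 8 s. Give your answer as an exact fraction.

19/6 cm/s²

Average acceleration = Δv/Δt = (10 − -9)/(8 − 2) = 19/6 cm/s².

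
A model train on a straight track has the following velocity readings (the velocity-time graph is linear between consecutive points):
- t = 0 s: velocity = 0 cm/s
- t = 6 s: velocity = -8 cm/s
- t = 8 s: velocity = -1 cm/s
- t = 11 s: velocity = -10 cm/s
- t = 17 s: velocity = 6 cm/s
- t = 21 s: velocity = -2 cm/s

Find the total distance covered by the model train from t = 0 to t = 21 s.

85 cm

Total distance travelled is ∫|v| dt — sum the magnitudes of each area piece.
0–6 s: |½(0 + -8)(6)| = 24 cm
6–8 s: |½(-8 + -1)(2)| = 9 cm
8–11 s: |½(-1 + -10)(3)| = 16.5 cm
11–17 s: v = 0 at t = 14.75 s; triangle areas 18.75 + 6.75 = 25.5 cm
17–21 s: v = 0 at t = 20 s; triangle areas 9 + 1 = 10 cm
Total distance = 85 cm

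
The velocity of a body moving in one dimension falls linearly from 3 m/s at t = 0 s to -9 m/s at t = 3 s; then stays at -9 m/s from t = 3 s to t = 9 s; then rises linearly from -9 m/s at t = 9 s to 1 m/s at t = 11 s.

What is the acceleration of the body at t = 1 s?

-4 m/s²

Acceleration is the slope of the v-t graph on 0–3 s: (-9 − 3)/(3 − 0) = -4 m/s².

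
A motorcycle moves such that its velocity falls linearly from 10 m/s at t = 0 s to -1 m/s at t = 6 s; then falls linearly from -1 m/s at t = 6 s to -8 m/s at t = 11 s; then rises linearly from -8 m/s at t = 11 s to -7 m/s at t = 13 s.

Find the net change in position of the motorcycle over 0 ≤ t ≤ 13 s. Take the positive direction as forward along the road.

Net displacement equals the area under the velocity-time graph (areas below the axis count negative).
0–6 s: ½(10 + -1)(6) = 27 m
6–11 s: ½(-1 + -8)(5) = -22.5 m
11–13 s: ½(-8 + -7)(2) = -15 m
Net displacement = -10.5 m

-10.5 m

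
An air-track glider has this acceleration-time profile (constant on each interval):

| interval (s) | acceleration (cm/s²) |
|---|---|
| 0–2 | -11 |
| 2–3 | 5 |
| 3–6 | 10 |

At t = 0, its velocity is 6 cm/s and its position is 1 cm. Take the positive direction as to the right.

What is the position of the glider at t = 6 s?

-10.5 cm

On each constant-a segment, Δv = aΔt and Δx = v₀Δt + ½aΔt²; chain segment to segment.
0–2 s: v starts 6 cm/s; Δx = 6·2 + ½·-11·2² = -10 cm; v ends -16 cm/s.
2–3 s: v starts -16 cm/s; Δx = -16·1 + ½·5·1² = -13.5 cm; v ends -11 cm/s.
3–6 s: v starts -11 cm/s; Δx = -11·3 + ½·10·3² = 12 cm; v ends 19 cm/s.
x(6) = 1 + Σ Δx = -10.5 cm.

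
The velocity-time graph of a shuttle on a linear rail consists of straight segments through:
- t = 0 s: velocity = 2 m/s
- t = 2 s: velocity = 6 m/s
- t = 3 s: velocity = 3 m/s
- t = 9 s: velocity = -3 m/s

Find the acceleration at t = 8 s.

-1 m/s²

Acceleration is the slope of the v-t graph on 3–9 s: (-3 − 3)/(9 − 3) = -1 m/s².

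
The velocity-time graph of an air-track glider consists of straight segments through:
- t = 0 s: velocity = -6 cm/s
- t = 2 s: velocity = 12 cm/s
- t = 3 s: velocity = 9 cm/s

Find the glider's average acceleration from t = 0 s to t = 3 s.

Average acceleration = Δv/Δt = (9 − -6)/(3 − 0) = 5 cm/s².

5 cm/s²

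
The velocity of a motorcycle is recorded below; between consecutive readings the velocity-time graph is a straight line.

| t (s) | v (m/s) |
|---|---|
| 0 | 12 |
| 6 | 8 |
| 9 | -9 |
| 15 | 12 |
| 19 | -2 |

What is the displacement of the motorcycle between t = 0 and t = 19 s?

Displacement is the signed area under the v-t curve.
0–6 s: ½(12 + 8)(6) = 60 m
6–9 s: ½(8 + -9)(3) = -1.5 m
9–15 s: ½(-9 + 12)(6) = 9 m
15–19 s: ½(12 + -2)(4) = 20 m
Net displacement = 87.5 m

87.5 m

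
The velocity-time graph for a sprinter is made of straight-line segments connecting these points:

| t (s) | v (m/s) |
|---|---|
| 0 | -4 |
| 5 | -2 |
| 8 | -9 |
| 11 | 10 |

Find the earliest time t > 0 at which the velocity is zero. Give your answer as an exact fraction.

t = 179/19 s

v changes sign on 8–11 s (from -9 to 10); the graph is linear there, so v = 0 at t = 8 + (9)·(11 − 8)/(10 − -9) = 179/19 s.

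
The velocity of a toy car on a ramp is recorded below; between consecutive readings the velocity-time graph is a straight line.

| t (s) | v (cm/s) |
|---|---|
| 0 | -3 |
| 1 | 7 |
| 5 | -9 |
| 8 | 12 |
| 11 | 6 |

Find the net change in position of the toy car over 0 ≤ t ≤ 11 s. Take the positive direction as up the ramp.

29.5 cm

Displacement is the signed area under the v-t curve.
0–1 s: ½(-3 + 7)(1) = 2 cm
1–5 s: ½(7 + -9)(4) = -4 cm
5–8 s: ½(-9 + 12)(3) = 4.5 cm
8–11 s: ½(12 + 6)(3) = 27 cm
Net displacement = 29.5 cm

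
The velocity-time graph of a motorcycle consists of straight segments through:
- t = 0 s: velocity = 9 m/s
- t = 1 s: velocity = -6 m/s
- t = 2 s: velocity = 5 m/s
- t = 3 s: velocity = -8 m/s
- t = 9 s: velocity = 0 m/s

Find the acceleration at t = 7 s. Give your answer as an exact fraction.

Acceleration is the slope of the v-t graph on 3–9 s: (0 − -8)/(9 − 3) = 4/3 m/s².

4/3 m/s²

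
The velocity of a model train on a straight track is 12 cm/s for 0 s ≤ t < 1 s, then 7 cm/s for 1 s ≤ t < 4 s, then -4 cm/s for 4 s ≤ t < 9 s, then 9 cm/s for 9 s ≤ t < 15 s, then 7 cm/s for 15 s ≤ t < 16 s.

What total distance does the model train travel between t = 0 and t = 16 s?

Distance (not displacement) is the total path length: add the absolute areas under v-t.
0–1 s: |12| × 1 = 12 cm
1–4 s: |7| × 3 = 21 cm
4–9 s: |-4| × 5 = 20 cm
9–15 s: |9| × 6 = 54 cm
15–16 s: |7| × 1 = 7 cm
Total distance = 114 cm

114 cm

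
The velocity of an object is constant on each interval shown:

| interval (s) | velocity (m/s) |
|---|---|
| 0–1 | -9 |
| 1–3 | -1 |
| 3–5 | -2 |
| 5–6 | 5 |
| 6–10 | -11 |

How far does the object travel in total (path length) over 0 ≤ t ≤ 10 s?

Total distance travelled is ∫|v| dt — sum the magnitudes of each area piece.
0–1 s: |-9| × 1 = 9 m
1–3 s: |-1| × 2 = 2 m
3–5 s: |-2| × 2 = 4 m
5–6 s: |5| × 1 = 5 m
6–10 s: |-11| × 4 = 44 m
Total distance = 64 m

64 m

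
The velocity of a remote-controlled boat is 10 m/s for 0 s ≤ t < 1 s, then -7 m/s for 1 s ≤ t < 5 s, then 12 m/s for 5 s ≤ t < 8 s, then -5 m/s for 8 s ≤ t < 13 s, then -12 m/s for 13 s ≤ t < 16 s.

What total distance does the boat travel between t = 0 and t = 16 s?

135 m

Distance (not displacement) is the total path length: add the absolute areas under v-t.
0–1 s: |10| × 1 = 10 m
1–5 s: |-7| × 4 = 28 m
5–8 s: |12| × 3 = 36 m
8–13 s: |-5| × 5 = 25 m
13–16 s: |-12| × 3 = 36 m
Total distance = 135 m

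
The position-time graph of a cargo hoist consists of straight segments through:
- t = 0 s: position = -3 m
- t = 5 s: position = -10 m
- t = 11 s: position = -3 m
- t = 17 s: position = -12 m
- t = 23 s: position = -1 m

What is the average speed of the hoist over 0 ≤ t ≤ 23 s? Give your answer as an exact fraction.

Average speed = (total path length)/(elapsed time); on a piecewise-linear x-t graph the path length is Σ|Δx|.
0–5 s: |Δx| = |-10 − -3| = 7 m
5–11 s: |Δx| = |-3 − -10| = 7 m
11–17 s: |Δx| = |-12 − -3| = 9 m
17–23 s: |Δx| = |-1 − -12| = 11 m
Total path = 34 m; average speed = 34/23 = 34/23 m/s.

34/23 m/s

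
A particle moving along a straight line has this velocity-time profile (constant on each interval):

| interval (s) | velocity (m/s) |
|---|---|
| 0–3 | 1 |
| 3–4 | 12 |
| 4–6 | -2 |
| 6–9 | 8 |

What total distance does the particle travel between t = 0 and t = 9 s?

Total distance travelled is ∫|v| dt — sum the magnitudes of each area piece.
0–3 s: |1| × 3 = 3 m
3–4 s: |12| × 1 = 12 m
4–6 s: |-2| × 2 = 4 m
6–9 s: |8| × 3 = 24 m
Total distance = 43 m

43 m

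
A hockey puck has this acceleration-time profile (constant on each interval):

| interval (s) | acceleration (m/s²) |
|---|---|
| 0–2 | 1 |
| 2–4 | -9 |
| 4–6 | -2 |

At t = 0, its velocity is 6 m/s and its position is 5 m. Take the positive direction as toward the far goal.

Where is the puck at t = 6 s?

-7 m

On each constant-a segment, Δv = aΔt and Δx = v₀Δt + ½aΔt²; chain segment to segment.
0–2 s: v starts 6 m/s; Δx = 6·2 + ½·1·2² = 14 m; v ends 8 m/s.
2–4 s: v starts 8 m/s; Δx = 8·2 + ½·-9·2² = -2 m; v ends -10 m/s.
4–6 s: v starts -10 m/s; Δx = -10·2 + ½·-2·2² = -24 m; v ends -14 m/s.
x(6) = 5 + Σ Δx = -7 m.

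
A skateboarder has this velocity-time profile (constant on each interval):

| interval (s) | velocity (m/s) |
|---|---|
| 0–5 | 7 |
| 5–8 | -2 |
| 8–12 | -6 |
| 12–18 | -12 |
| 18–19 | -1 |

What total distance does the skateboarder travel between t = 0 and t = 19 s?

138 m

Distance (not displacement) is the total path length: add the absolute areas under v-t.
0–5 s: |7| × 5 = 35 m
5–8 s: |-2| × 3 = 6 m
8–12 s: |-6| × 4 = 24 m
12–18 s: |-12| × 6 = 72 m
18–19 s: |-1| × 1 = 1 m
Total distance = 138 m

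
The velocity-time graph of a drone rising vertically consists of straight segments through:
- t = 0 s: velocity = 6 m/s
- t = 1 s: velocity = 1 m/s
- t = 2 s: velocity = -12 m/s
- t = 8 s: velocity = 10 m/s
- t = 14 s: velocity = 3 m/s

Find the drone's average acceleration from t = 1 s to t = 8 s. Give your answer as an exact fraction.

9/7 m/s²

Average acceleration = Δv/Δt = (10 − 1)/(8 − 1) = 9/7 m/s².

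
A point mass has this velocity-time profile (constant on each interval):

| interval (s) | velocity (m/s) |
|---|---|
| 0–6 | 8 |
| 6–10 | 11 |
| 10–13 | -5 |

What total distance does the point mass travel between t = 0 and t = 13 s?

107 m

Total distance travelled is ∫|v| dt — sum the magnitudes of each area piece.
0–6 s: |8| × 6 = 48 m
6–10 s: |11| × 4 = 44 m
10–13 s: |-5| × 3 = 15 m
Total distance = 107 m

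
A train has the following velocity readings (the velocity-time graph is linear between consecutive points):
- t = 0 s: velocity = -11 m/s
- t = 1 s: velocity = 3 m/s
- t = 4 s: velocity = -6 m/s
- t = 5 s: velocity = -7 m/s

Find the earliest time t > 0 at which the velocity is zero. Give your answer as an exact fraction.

v changes sign on 0–1 s (from -11 to 3); the graph is linear there, so v = 0 at t = 0 + (11)·(1 − 0)/(3 − -11) = 11/14 s.

t = 11/14 s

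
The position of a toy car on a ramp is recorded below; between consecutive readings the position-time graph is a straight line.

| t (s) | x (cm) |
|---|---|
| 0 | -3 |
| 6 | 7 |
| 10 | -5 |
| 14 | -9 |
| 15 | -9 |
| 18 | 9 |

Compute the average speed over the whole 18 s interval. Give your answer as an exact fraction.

22/9 cm/s

Average speed = (total path length)/(elapsed time); on a piecewise-linear x-t graph the path length is Σ|Δx|.
0–6 s: |Δx| = |7 − -3| = 10 cm
6–10 s: |Δx| = |-5 − 7| = 12 cm
10–14 s: |Δx| = |-9 − -5| = 4 cm
14–15 s: |Δx| = |-9 − -9| = 0 cm
15–18 s: |Δx| = |9 − -9| = 18 cm
Total path = 44 cm; average speed = 44/18 = 22/9 cm/s.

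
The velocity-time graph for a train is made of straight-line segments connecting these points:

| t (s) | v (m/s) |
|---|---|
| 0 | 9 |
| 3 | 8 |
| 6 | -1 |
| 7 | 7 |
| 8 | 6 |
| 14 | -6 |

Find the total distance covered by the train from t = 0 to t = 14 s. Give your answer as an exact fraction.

1535/24 m

Total distance travelled is ∫|v| dt — sum the magnitudes of each area piece.
0–3 s: |½(9 + 8)(3)| = 25.5 m
3–6 s: v = 0 at t = 17/3 s; triangle areas 32/3 + 1/6 = 65/6 m
6–7 s: v = 0 at t = 6.125 s; triangle areas 0.0625 + 3.0625 = 3.125 m
7–8 s: |½(7 + 6)(1)| = 6.5 m
8–14 s: v = 0 at t = 11 s; triangle areas 9 + 9 = 18 m
Total distance = 1535/24 m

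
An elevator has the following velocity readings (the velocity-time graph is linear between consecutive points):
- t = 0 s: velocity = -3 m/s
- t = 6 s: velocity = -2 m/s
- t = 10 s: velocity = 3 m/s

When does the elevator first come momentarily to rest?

v changes sign on 6–10 s (from -2 to 3); the graph is linear there, so v = 0 at t = 6 + (2)·(10 − 6)/(3 − -2) = 7.6 s.

t = 7.6 s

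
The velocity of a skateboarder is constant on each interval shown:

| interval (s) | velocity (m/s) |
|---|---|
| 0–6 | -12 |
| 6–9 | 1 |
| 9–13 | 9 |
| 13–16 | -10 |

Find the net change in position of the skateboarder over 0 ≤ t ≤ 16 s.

-63 m

Displacement is the signed area under the v-t curve.
0–6 s: -12 × 6 = -72 m
6–9 s: 1 × 3 = 3 m
9–13 s: 9 × 4 = 36 m
13–16 s: -10 × 3 = -30 m
Net displacement = -63 m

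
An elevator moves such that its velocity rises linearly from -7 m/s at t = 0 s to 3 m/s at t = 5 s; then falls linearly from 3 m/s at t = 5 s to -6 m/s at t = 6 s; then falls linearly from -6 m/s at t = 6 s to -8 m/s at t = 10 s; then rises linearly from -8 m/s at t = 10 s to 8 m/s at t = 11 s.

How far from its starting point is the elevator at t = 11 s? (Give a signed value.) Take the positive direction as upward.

Net displacement equals the area under the velocity-time graph (areas below the axis count negative).
0–5 s: ½(-7 + 3)(5) = -10 m
5–6 s: ½(3 + -6)(1) = -1.5 m
6–10 s: ½(-6 + -8)(4) = -28 m
10–11 s: ½(-8 + 8)(1) = 0 m
Net displacement = -39.5 m

-39.5 m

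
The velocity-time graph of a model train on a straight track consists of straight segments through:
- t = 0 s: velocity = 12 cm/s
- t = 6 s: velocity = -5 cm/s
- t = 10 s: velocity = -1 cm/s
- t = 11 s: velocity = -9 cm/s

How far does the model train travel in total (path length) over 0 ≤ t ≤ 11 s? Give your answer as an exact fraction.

796/17 cm

Total distance travelled is ∫|v| dt — sum the magnitudes of each area piece.
0–6 s: v = 0 at t = 72/17 s; triangle areas 432/17 + 75/17 = 507/17 cm
6–10 s: |½(-5 + -1)(4)| = 12 cm
10–11 s: |½(-1 + -9)(1)| = 5 cm
Total distance = 796/17 cm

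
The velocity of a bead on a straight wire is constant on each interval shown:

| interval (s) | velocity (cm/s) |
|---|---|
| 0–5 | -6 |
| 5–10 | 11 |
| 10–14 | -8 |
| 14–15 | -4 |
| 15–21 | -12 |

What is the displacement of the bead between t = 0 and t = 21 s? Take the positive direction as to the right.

Net displacement equals the area under the velocity-time graph (areas below the axis count negative).
0–5 s: -6 × 5 = -30 cm
5–10 s: 11 × 5 = 55 cm
10–14 s: -8 × 4 = -32 cm
14–15 s: -4 × 1 = -4 cm
15–21 s: -12 × 6 = -72 cm
Net displacement = -83 cm

-83 cm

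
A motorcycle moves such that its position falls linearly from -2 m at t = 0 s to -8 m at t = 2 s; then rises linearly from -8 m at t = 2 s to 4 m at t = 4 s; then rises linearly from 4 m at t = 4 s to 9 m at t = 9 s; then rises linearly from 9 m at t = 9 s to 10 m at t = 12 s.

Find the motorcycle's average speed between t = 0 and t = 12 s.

Average speed = (total path length)/(elapsed time); on a piecewise-linear x-t graph the path length is Σ|Δx|.
0–2 s: |Δx| = |-8 − -2| = 6 m
2–4 s: |Δx| = |4 − -8| = 12 m
4–9 s: |Δx| = |9 − 4| = 5 m
9–12 s: |Δx| = |10 − 9| = 1 m
Total path = 24 m; average speed = 24/12 = 2 m/s.

2 m/s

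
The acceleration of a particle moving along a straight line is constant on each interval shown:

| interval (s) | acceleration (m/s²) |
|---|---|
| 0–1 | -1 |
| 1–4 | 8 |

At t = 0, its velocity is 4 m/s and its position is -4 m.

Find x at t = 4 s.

On each constant-a segment, Δv = aΔt and Δx = v₀Δt + ½aΔt²; chain segment to segment.
0–1 s: v starts 4 m/s; Δx = 4·1 + ½·-1·1² = 3.5 m; v ends 3 m/s.
1–4 s: v starts 3 m/s; Δx = 3·3 + ½·8·3² = 45 m; v ends 27 m/s.
x(4) = -4 + Σ Δx = 44.5 m.

44.5 m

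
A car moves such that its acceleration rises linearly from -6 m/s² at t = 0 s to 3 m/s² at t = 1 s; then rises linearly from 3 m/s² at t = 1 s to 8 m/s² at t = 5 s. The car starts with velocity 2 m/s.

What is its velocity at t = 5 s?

Δv equals the area under the a-t graph; then v = v₀ + Δv.
0–1 s: ½(-6 + 3)(1) = -1.5 m/s
1–5 s: ½(3 + 8)(4) = 22 m/s
Δv = 20.5 m/s, so v(5) = 2 + (20.5) = 22.5 m/s.

22.5 m/s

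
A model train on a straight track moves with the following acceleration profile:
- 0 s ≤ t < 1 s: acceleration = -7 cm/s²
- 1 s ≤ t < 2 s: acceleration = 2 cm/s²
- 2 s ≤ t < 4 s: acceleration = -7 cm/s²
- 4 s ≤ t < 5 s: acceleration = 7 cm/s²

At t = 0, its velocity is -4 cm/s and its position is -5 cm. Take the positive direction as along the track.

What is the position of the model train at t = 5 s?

-74 cm

On each constant-a segment, Δv = aΔt and Δx = v₀Δt + ½aΔt²; chain segment to segment.
0–1 s: v starts -4 cm/s; Δx = -4·1 + ½·-7·1² = -7.5 cm; v ends -11 cm/s.
1–2 s: v starts -11 cm/s; Δx = -11·1 + ½·2·1² = -10 cm; v ends -9 cm/s.
2–4 s: v starts -9 cm/s; Δx = -9·2 + ½·-7·2² = -32 cm; v ends -23 cm/s.
4–5 s: v starts -23 cm/s; Δx = -23·1 + ½·7·1² = -19.5 cm; v ends -16 cm/s.
x(5) = -5 + Σ Δx = -74 cm.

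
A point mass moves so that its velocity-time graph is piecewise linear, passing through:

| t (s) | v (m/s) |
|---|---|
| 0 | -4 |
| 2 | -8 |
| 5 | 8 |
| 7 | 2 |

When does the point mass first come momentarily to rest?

v changes sign on 2–5 s (from -8 to 8); the graph is linear there, so v = 0 at t = 2 + (8)·(5 − 2)/(8 − -8) = 3.5 s.

t = 3.5 s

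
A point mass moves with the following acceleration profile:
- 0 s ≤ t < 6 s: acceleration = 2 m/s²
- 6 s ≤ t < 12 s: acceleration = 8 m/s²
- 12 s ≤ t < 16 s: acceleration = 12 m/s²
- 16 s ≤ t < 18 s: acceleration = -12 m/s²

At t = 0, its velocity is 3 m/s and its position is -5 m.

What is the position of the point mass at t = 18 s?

829 m

On each constant-a segment, Δv = aΔt and Δx = v₀Δt + ½aΔt²; chain segment to segment.
0–6 s: v starts 3 m/s; Δx = 3·6 + ½·2·6² = 54 m; v ends 15 m/s.
6–12 s: v starts 15 m/s; Δx = 15·6 + ½·8·6² = 234 m; v ends 63 m/s.
12–16 s: v starts 63 m/s; Δx = 63·4 + ½·12·4² = 348 m; v ends 111 m/s.
16–18 s: v starts 111 m/s; Δx = 111·2 + ½·-12·2² = 198 m; v ends 87 m/s.
x(18) = -5 + Σ Δx = 829 m.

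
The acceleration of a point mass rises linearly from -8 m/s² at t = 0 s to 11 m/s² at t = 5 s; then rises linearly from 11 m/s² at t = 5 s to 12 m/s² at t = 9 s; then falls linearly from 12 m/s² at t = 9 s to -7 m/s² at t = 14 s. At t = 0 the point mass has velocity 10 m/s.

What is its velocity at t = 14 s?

Δv equals the area under the a-t graph; then v = v₀ + Δv.
0–5 s: ½(-8 + 11)(5) = 7.5 m/s
5–9 s: ½(11 + 12)(4) = 46 m/s
9–14 s: ½(12 + -7)(5) = 12.5 m/s
Δv = 66 m/s, so v(14) = 10 + (66) = 76 m/s.

76 m/s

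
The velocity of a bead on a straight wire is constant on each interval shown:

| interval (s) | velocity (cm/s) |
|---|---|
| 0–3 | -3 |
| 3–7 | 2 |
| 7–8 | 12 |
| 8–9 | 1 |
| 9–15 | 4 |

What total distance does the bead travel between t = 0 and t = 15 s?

Distance (not displacement) is the total path length: add the absolute areas under v-t.
0–3 s: |-3| × 3 = 9 cm
3–7 s: |2| × 4 = 8 cm
7–8 s: |12| × 1 = 12 cm
8–9 s: |1| × 1 = 1 cm
9–15 s: |4| × 6 = 24 cm
Total distance = 54 cm

54 cm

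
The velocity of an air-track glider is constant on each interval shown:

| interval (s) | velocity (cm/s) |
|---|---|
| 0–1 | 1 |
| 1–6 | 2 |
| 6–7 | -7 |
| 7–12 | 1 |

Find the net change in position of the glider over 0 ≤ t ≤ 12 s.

Displacement is the signed area under the v-t curve.
0–1 s: 1 × 1 = 1 cm
1–6 s: 2 × 5 = 10 cm
6–7 s: -7 × 1 = -7 cm
7–12 s: 1 × 5 = 5 cm
Net displacement = 9 cm

9 cm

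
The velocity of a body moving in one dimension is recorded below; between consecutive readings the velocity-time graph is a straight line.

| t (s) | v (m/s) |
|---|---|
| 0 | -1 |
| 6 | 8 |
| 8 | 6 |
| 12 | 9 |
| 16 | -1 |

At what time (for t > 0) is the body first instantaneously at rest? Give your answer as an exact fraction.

v changes sign on 0–6 s (from -1 to 8); the graph is linear there, so v = 0 at t = 0 + (1)·(6 − 0)/(8 − -1) = 2/3 s.

t = 2/3 s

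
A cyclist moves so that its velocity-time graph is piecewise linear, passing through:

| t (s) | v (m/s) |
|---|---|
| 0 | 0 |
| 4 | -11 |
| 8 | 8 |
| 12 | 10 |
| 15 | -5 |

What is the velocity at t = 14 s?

On 12–15 s the graph is linear from 10 to -5 m/s: v(14) = 10 + (-5 − 10)·(14 − 12)/(15 − 12) = 0 m/s.

0 m/s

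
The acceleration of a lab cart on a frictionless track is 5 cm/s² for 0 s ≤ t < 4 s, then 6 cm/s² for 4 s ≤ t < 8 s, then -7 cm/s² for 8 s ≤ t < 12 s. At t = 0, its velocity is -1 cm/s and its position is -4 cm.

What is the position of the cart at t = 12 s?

On each constant-a segment, Δv = aΔt and Δx = v₀Δt + ½aΔt²; chain segment to segment.
0–4 s: v starts -1 cm/s; Δx = -1·4 + ½·5·4² = 36 cm; v ends 19 cm/s.
4–8 s: v starts 19 cm/s; Δx = 19·4 + ½·6·4² = 124 cm; v ends 43 cm/s.
8–12 s: v starts 43 cm/s; Δx = 43·4 + ½·-7·4² = 116 cm; v ends 15 cm/s.
x(12) = -4 + Σ Δx = 272 cm.

272 cm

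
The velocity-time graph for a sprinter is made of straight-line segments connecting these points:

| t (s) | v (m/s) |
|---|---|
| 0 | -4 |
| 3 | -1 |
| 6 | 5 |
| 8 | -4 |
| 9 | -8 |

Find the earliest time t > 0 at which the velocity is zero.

t = 3.5 s

v changes sign on 3–6 s (from -1 to 5); the graph is linear there, so v = 0 at t = 3 + (1)·(6 − 3)/(5 − -1) = 3.5 s.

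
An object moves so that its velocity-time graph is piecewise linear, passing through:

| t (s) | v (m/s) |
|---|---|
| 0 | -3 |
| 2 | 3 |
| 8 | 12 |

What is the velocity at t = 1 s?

0 m/s

On 0–2 s the graph is linear from -3 to 3 m/s: v(1) = -3 + (3 − -3)·(1 − 0)/(2 − 0) = 0 m/s.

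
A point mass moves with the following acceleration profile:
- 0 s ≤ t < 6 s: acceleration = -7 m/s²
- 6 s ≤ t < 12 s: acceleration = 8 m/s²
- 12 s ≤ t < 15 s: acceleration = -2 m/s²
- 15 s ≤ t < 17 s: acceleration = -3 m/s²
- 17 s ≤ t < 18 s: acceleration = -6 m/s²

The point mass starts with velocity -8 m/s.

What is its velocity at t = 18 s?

-20 m/s

Δv equals the area under the a-t graph; then v = v₀ + Δv.
0–6 s: -7 × 6 = -42 m/s
6–12 s: 8 × 6 = 48 m/s
12–15 s: -2 × 3 = -6 m/s
15–17 s: -3 × 2 = -6 m/s
17–18 s: -6 × 1 = -6 m/s
Δv = -12 m/s, so v(18) = -8 + (-12) = -20 m/s.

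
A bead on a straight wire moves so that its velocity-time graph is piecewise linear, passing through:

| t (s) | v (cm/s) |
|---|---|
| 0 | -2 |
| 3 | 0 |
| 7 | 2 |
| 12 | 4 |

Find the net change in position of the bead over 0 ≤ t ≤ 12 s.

Net displacement equals the area under the velocity-time graph (areas below the axis count negative).
0–3 s: ½(-2 + 0)(3) = -3 cm
3–7 s: ½(0 + 2)(4) = 4 cm
7–12 s: ½(2 + 4)(5) = 15 cm
Net displacement = 16 cm

16 cm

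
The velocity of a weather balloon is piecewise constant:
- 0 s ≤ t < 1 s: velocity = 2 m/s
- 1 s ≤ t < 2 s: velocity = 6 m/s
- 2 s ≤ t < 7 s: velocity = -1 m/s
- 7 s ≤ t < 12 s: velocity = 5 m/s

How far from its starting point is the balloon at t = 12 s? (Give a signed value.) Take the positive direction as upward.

Displacement is the signed area under the v-t curve.
0–1 s: 2 × 1 = 2 m
1–2 s: 6 × 1 = 6 m
2–7 s: -1 × 5 = -5 m
7–12 s: 5 × 5 = 25 m
Net displacement = 28 m

28 m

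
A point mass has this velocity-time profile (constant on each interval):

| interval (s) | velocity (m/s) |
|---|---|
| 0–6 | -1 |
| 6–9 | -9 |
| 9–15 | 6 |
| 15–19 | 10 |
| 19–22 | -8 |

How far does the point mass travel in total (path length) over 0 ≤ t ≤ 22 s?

Total distance travelled is ∫|v| dt — sum the magnitudes of each area piece.
0–6 s: |-1| × 6 = 6 m
6–9 s: |-9| × 3 = 27 m
9–15 s: |6| × 6 = 36 m
15–19 s: |10| × 4 = 40 m
19–22 s: |-8| × 3 = 24 m
Total distance = 133 m

133 m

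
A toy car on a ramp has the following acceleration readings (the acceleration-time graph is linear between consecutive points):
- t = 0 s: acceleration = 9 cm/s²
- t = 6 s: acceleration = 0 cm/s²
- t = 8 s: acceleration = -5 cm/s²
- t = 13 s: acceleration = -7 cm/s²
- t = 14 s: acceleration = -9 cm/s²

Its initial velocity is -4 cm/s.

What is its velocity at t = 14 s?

-20 cm/s

Δv equals the area under the a-t graph; then v = v₀ + Δv.
0–6 s: ½(9 + 0)(6) = 27 cm/s
6–8 s: ½(0 + -5)(2) = -5 cm/s
8–13 s: ½(-5 + -7)(5) = -30 cm/s
13–14 s: ½(-7 + -9)(1) = -8 cm/s
Δv = -16 cm/s, so v(14) = -4 + (-16) = -20 cm/s.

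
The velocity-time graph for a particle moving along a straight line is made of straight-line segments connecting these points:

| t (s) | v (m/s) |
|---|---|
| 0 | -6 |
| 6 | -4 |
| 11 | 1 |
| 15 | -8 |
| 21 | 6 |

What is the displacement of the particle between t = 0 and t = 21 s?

Displacement is the signed area under the v-t curve.
0–6 s: ½(-6 + -4)(6) = -30 m
6–11 s: ½(-4 + 1)(5) = -7.5 m
11–15 s: ½(1 + -8)(4) = -14 m
15–21 s: ½(-8 + 6)(6) = -6 m
Net displacement = -57.5 m

-57.5 m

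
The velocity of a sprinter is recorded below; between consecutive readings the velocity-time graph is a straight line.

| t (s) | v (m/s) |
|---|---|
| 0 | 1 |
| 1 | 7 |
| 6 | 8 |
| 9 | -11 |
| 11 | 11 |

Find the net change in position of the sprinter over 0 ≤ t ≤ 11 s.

Displacement is the signed area under the v-t curve.
0–1 s: ½(1 + 7)(1) = 4 m
1–6 s: ½(7 + 8)(5) = 37.5 m
6–9 s: ½(8 + -11)(3) = -4.5 m
9–11 s: ½(-11 + 11)(2) = 0 m
Net displacement = 37 m

37 m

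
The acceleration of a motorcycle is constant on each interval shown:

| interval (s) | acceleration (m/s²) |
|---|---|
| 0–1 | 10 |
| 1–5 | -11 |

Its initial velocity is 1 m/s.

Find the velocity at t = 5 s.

-33 m/s

Δv equals the area under the a-t graph; then v = v₀ + Δv.
0–1 s: 10 × 1 = 10 m/s
1–5 s: -11 × 4 = -44 m/s
Δv = -34 m/s, so v(5) = 1 + (-34) = -33 m/s.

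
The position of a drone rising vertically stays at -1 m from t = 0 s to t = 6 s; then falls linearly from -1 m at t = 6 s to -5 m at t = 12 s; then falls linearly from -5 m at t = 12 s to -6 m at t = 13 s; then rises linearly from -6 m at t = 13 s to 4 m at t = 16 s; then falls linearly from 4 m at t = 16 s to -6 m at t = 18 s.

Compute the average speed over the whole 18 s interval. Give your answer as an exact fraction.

25/18 m/s

Average speed = (total path length)/(elapsed time); on a piecewise-linear x-t graph the path length is Σ|Δx|.
0–6 s: |Δx| = |-1 − -1| = 0 m
6–12 s: |Δx| = |-5 − -1| = 4 m
12–13 s: |Δx| = |-6 − -5| = 1 m
13–16 s: |Δx| = |4 − -6| = 10 m
16–18 s: |Δx| = |-6 − 4| = 10 m
Total path = 25 m; average speed = 25/18 = 25/18 m/s.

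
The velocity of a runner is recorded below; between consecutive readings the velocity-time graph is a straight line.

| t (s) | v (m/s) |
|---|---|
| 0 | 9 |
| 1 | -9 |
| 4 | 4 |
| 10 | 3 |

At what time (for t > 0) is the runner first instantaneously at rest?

v changes sign on 0–1 s (from 9 to -9); the graph is linear there, so v = 0 at t = 0 + (-9)·(1 − 0)/(-9 − 9) = 0.5 s.

t = 0.5 s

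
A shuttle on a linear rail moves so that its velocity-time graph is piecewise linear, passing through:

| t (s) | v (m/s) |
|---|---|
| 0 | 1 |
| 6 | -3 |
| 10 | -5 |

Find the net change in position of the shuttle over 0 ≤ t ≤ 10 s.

Net displacement equals the area under the velocity-time graph (areas below the axis count negative).
0–6 s: ½(1 + -3)(6) = -6 m
6–10 s: ½(-3 + -5)(4) = -16 m
Net displacement = -22 m

-22 m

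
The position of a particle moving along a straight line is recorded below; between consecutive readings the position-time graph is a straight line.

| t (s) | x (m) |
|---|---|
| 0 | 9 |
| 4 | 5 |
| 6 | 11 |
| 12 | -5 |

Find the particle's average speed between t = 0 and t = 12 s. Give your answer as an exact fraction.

Average speed = (total path length)/(elapsed time); on a piecewise-linear x-t graph the path length is Σ|Δx|.
0–4 s: |Δx| = |5 − 9| = 4 m
4–6 s: |Δx| = |11 − 5| = 6 m
6–12 s: |Δx| = |-5 − 11| = 16 m
Total path = 26 m; average speed = 26/12 = 13/6 m/s.

13/6 m/s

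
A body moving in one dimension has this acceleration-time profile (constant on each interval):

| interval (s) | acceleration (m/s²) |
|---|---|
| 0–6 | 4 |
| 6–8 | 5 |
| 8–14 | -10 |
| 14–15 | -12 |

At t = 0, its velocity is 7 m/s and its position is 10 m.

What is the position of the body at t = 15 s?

237 m

On each constant-a segment, Δv = aΔt and Δx = v₀Δt + ½aΔt²; chain segment to segment.
0–6 s: v starts 7 m/s; Δx = 7·6 + ½·4·6² = 114 m; v ends 31 m/s.
6–8 s: v starts 31 m/s; Δx = 31·2 + ½·5·2² = 72 m; v ends 41 m/s.
8–14 s: v starts 41 m/s; Δx = 41·6 + ½·-10·6² = 66 m; v ends -19 m/s.
14–15 s: v starts -19 m/s; Δx = -19·1 + ½·-12·1² = -25 m; v ends -31 m/s.
x(15) = 10 + Σ Δx = 237 m.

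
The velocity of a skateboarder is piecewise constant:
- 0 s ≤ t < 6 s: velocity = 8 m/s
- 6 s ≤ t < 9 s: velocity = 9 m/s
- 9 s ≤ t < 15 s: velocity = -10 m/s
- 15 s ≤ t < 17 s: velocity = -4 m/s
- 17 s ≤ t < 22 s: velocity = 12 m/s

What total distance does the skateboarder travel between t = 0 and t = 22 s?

203 m

Distance (not displacement) is the total path length: add the absolute areas under v-t.
0–6 s: |8| × 6 = 48 m
6–9 s: |9| × 3 = 27 m
9–15 s: |-10| × 6 = 60 m
15–17 s: |-4| × 2 = 8 m
17–22 s: |12| × 5 = 60 m
Total distance = 203 m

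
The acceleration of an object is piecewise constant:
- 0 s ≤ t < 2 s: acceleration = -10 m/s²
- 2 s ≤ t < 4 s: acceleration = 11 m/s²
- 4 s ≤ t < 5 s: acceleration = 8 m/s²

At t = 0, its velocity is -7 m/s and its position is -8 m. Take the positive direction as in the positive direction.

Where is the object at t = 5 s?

-75 m

On each constant-a segment, Δv = aΔt and Δx = v₀Δt + ½aΔt²; chain segment to segment.
0–2 s: v starts -7 m/s; Δx = -7·2 + ½·-10·2² = -34 m; v ends -27 m/s.
2–4 s: v starts -27 m/s; Δx = -27·2 + ½·11·2² = -32 m; v ends -5 m/s.
4–5 s: v starts -5 m/s; Δx = -5·1 + ½·8·1² = -1 m; v ends 3 m/s.
x(5) = -8 + Σ Δx = -75 m.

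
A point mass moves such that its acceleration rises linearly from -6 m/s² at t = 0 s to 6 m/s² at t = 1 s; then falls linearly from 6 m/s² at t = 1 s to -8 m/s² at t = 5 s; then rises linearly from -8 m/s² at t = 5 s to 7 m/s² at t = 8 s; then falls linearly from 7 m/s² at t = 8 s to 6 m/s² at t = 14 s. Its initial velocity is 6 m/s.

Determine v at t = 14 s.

Δv equals the area under the a-t graph; then v = v₀ + Δv.
0–1 s: ½(-6 + 6)(1) = 0 m/s
1–5 s: ½(6 + -8)(4) = -4 m/s
5–8 s: ½(-8 + 7)(3) = -1.5 m/s
8–14 s: ½(7 + 6)(6) = 39 m/s
Δv = 33.5 m/s, so v(14) = 6 + (33.5) = 39.5 m/s.

39.5 m/s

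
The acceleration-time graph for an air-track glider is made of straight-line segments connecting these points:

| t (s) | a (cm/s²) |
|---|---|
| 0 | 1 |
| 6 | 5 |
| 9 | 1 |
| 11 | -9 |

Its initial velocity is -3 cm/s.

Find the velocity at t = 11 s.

16 cm/s

Δv equals the area under the a-t graph; then v = v₀ + Δv.
0–6 s: ½(1 + 5)(6) = 18 cm/s
6–9 s: ½(5 + 1)(3) = 9 cm/s
9–11 s: ½(1 + -9)(2) = -8 cm/s
Δv = 19 cm/s, so v(11) = -3 + (19) = 16 cm/s.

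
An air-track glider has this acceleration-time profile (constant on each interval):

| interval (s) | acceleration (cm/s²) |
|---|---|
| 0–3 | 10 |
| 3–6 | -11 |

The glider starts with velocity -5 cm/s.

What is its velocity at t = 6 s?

Δv equals the area under the a-t graph; then v = v₀ + Δv.
0–3 s: 10 × 3 = 30 cm/s
3–6 s: -11 × 3 = -33 cm/s
Δv = -3 cm/s, so v(6) = -5 + (-3) = -8 cm/s.

-8 cm/s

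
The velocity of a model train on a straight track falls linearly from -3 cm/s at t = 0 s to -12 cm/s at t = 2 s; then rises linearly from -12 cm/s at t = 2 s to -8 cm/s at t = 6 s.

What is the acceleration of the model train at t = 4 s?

1 cm/s²

Acceleration is the slope of the v-t graph on 2–6 s: (-8 − -12)/(6 − 2) = 1 cm/s².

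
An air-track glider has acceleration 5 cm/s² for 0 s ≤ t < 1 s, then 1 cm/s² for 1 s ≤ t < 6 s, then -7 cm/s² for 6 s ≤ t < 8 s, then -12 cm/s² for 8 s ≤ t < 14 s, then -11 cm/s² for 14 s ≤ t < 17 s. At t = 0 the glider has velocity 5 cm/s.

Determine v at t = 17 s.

Δv equals the area under the a-t graph; then v = v₀ + Δv.
0–1 s: 5 × 1 = 5 cm/s
1–6 s: 1 × 5 = 5 cm/s
6–8 s: -7 × 2 = -14 cm/s
8–14 s: -12 × 6 = -72 cm/s
14–17 s: -11 × 3 = -33 cm/s
Δv = -109 cm/s, so v(17) = 5 + (-109) = -104 cm/s.

-104 cm/s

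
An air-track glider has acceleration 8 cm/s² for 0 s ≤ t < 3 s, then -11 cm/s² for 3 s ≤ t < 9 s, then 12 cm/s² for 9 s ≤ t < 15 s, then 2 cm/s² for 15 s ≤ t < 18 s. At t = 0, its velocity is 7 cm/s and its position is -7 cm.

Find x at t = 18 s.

On each constant-a segment, Δv = aΔt and Δx = v₀Δt + ½aΔt²; chain segment to segment.
0–3 s: v starts 7 cm/s; Δx = 7·3 + ½·8·3² = 57 cm; v ends 31 cm/s.
3–9 s: v starts 31 cm/s; Δx = 31·6 + ½·-11·6² = -12 cm; v ends -35 cm/s.
9–15 s: v starts -35 cm/s; Δx = -35·6 + ½·12·6² = 6 cm; v ends 37 cm/s.
15–18 s: v starts 37 cm/s; Δx = 37·3 + ½·2·3² = 120 cm; v ends 43 cm/s.
x(18) = -7 + Σ Δx = 164 cm.

164 cm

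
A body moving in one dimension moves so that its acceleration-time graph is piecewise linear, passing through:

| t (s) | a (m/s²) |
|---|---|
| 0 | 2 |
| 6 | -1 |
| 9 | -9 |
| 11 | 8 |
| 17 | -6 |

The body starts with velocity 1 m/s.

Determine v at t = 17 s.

-6 m/s

Δv equals the area under the a-t graph; then v = v₀ + Δv.
0–6 s: ½(2 + -1)(6) = 3 m/s
6–9 s: ½(-1 + -9)(3) = -15 m/s
9–11 s: ½(-9 + 8)(2) = -1 m/s
11–17 s: ½(8 + -6)(6) = 6 m/s
Δv = -7 m/s, so v(17) = 1 + (-7) = -6 m/s.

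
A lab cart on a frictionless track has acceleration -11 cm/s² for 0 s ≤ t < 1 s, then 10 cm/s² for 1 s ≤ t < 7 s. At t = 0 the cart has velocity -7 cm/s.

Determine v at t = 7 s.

Δv equals the area under the a-t graph; then v = v₀ + Δv.
0–1 s: -11 × 1 = -11 cm/s
1–7 s: 10 × 6 = 60 cm/s
Δv = 49 cm/s, so v(7) = -7 + (49) = 42 cm/s.

42 cm/s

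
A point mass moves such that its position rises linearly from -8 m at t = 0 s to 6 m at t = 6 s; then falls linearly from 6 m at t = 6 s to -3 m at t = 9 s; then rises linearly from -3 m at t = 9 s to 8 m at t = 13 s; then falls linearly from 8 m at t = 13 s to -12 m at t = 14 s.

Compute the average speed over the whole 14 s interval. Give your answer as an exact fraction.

Average speed = (total path length)/(elapsed time); on a piecewise-linear x-t graph the path length is Σ|Δx|.
0–6 s: |Δx| = |6 − -8| = 14 m
6–9 s: |Δx| = |-3 − 6| = 9 m
9–13 s: |Δx| = |8 − -3| = 11 m
13–14 s: |Δx| = |-12 − 8| = 20 m
Total path = 54 m; average speed = 54/14 = 27/7 m/s.

27/7 m/s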